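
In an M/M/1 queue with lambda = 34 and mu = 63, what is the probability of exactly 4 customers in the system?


rho = 34/63; P(n) = (1-rho)*rho^n = (1-34/63)*(34/63)^4 = 0.039

0.039


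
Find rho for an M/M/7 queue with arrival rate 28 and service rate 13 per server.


rho = lambda/(c*mu) = 28/(7*13) = 0.3077

0.3077


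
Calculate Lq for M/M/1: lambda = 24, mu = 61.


rho = 24/61; Lq = rho^2/(1-rho) = 0.26

0.26


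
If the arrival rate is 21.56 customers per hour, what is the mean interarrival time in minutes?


Mean interarrival time = 60/lambda = 60/21.56 = 2.78 minutes

2.78 minutes


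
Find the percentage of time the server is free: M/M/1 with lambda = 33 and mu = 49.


Idle fraction = (1 - rho) * 100 = (1 - 33/49) * 100 = 32.7%

32.7%


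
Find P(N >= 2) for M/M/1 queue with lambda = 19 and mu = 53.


P(N >= 2) = rho^2 = (19/53)^2 = 0.1285

0.1285


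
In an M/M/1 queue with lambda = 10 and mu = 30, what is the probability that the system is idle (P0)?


P0 = 1 - rho = 1 - 10/30 = 0.6667

0.6667


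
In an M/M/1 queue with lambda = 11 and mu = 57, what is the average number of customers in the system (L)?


rho = 11/57; L = rho/(1-rho) = 0.24

0.24


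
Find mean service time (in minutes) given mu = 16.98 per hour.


Mean service time = 60/mu = 60/16.98 = 3.53 minutes

3.53 minutes


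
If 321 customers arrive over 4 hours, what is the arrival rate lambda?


lambda = total arrivals / time = 321 / 4 = 80.25 per hour

80.25 per hour


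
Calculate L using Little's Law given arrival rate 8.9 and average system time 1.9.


L = lambda * W = 8.9 * 1.9 = 16.91

16.91


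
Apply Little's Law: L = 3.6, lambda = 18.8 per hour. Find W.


W = L / lambda = 3.6 / 18.8 = 0.1915 hours

0.1915 hours


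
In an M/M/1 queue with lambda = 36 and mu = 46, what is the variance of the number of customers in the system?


rho = 36/46; Var(N) = rho/(1-rho)^2 = 16.56

16.56


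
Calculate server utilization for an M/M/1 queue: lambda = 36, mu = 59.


rho = lambda/mu = 36/59 = 0.6102

0.6102


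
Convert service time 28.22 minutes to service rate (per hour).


mu = 60 / avg_service_time = 60 / 28.22 = 2.13 per hour

2.13 per hour


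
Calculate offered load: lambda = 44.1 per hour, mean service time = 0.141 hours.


Offered load a = lambda * E[S] = 44.1 * 0.141 = 6.22 Erlangs

6.22 Erlangs


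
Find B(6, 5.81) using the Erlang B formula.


B(N,A) = (A^N/N!) / sum(A^k/k!, k=0..N) with N=6, A=5.81 = 0.2515

0.2515


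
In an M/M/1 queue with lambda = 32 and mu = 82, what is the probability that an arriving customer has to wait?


P(wait) = rho = lambda/mu = 32/82 = 0.3902

0.3902


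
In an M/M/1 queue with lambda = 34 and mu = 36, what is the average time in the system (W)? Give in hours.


W = 1/(mu - lambda) = 1/(36 - 34) = 0.5 hours

0.5 hours


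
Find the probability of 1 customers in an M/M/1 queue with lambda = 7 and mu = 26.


rho = 7/26; P(n) = (1-rho)*rho^n = (1-7/26)*(7/26)^1 = 0.1967

0.1967


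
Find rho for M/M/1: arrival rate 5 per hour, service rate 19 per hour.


rho = lambda/mu = 5/19 = 0.2632

0.2632


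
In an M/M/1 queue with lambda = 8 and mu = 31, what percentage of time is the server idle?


Idle fraction = (1 - rho) * 100 = (1 - 8/31) * 100 = 74.2%

74.2%


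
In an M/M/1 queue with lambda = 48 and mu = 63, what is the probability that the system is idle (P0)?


P0 = 1 - rho = 1 - 48/63 = 0.2381

0.2381


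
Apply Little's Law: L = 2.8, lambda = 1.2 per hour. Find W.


W = L / lambda = 2.8 / 1.2 = 2.3333 hours

2.3333 hours


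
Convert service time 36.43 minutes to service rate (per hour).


mu = 60 / avg_service_time = 60 / 36.43 = 1.65 per hour

1.65 per hour


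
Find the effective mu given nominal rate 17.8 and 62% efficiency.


Effective rate = mu * efficiency = 17.8 * 0.62 = 11.04 per hour

11.04 per hour


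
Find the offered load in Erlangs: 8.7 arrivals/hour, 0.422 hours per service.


Offered load a = lambda * E[S] = 8.7 * 0.422 = 3.67 Erlangs

3.67 Erlangs


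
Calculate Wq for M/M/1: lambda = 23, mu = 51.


rho = 23/51; Wq = rho/(mu - lambda) = 0.0161 hours

0.0161 hours


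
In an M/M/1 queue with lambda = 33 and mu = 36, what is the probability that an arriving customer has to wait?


P(wait) = rho = lambda/mu = 33/36 = 0.9167

0.9167


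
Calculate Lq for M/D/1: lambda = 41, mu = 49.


M/D/1: Lq = rho^2 / (2*(1-rho)) where rho = 41/49; Lq = 2.14

2.14


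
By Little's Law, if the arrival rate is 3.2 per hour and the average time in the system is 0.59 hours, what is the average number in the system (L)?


L = lambda * W = 3.2 * 0.59 = 1.89

1.89


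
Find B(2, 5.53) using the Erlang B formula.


B(N,A) = (A^N/N!) / sum(A^k/k!, k=0..N) with N=2, A=5.53 = 0.7007

0.7007


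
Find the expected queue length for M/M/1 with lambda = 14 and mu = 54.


rho = 14/54; Lq = rho^2/(1-rho) = 0.09

0.09


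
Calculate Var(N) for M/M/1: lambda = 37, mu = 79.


rho = 37/79; Var(N) = rho/(1-rho)^2 = 1.66

1.66


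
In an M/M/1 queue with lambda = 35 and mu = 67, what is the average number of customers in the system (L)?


rho = 35/67; L = rho/(1-rho) = 1.09

1.09


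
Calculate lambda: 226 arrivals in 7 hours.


lambda = total arrivals / time = 226 / 7 = 32.29 per hour

32.29 per hour


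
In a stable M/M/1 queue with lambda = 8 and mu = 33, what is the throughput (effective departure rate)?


For a stable queue (lambda < mu), throughput = lambda = 8 per hour

8 per hour


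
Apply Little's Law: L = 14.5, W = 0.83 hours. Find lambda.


lambda = L / W = 14.5 / 0.83 = 17.47 per hour

17.47 per hour


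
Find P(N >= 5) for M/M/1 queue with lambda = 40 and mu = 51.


P(N >= 5) = rho^5 = (40/51)^5 = 0.2968

0.2968


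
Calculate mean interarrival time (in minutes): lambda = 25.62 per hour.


Mean interarrival time = 60/lambda = 60/25.62 = 2.34 minutes

2.34 minutes


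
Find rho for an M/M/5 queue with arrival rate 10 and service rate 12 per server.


rho = lambda/(c*mu) = 10/(5*12) = 0.1667

0.1667


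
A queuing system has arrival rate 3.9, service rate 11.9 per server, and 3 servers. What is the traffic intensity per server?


rho = lambda / (c * mu) = 3.9 / (3 * 11.9) = 0.1092

0.1092


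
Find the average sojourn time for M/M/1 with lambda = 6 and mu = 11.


W = 1/(mu - lambda) = 1/(11 - 6) = 0.2 hours

0.2 hours


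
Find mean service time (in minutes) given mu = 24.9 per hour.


Mean service time = 60/mu = 60/24.9 = 2.41 minutes

2.41 minutes


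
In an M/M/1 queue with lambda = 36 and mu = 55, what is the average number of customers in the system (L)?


rho = 36/55; L = rho/(1-rho) = 1.89

1.89


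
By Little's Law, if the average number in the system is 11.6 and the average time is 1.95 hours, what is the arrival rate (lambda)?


lambda = L / W = 11.6 / 1.95 = 5.95 per hour

5.95 per hour


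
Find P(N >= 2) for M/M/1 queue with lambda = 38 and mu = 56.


P(N >= 2) = rho^2 = (38/56)^2 = 0.4605

0.4605


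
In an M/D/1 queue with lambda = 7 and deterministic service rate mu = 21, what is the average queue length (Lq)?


M/D/1: Lq = rho^2 / (2*(1-rho)) where rho = 7/21; Lq = 0.08

0.08


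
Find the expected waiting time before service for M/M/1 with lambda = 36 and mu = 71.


rho = 36/71; Wq = rho/(mu - lambda) = 0.0145 hours

0.0145 hours


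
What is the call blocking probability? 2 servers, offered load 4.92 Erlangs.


B(N,A) = (A^N/N!) / sum(A^k/k!, k=0..N) with N=2, A=4.92 = 0.6715

0.6715


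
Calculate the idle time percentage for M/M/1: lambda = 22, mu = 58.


Idle fraction = (1 - rho) * 100 = (1 - 22/58) * 100 = 62.1%

62.1%


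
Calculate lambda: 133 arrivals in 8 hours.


lambda = total arrivals / time = 133 / 8 = 16.63 per hour

16.63 per hour


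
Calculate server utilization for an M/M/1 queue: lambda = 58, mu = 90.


rho = lambda/mu = 58/90 = 0.6444

0.6444


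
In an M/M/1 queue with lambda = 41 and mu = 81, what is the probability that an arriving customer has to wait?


P(wait) = rho = lambda/mu = 41/81 = 0.5062

0.5062


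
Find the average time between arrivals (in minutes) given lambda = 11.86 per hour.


Mean interarrival time = 60/lambda = 60/11.86 = 5.06 minutes

5.06 minutes


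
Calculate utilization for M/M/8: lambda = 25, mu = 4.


rho = lambda/(c*mu) = 25/(8*4) = 0.7813

0.7813


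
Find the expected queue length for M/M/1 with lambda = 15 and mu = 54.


rho = 15/54; Lq = rho^2/(1-rho) = 0.11

0.11


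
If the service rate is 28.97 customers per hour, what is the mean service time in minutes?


Mean service time = 60/mu = 60/28.97 = 2.07 minutes

2.07 minutes


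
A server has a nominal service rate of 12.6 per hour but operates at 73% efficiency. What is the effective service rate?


Effective rate = mu * efficiency = 12.6 * 0.73 = 9.2 per hour

9.2 per hour


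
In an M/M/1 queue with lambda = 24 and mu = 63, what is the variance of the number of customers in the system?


rho = 24/63; Var(N) = rho/(1-rho)^2 = 0.99

0.99


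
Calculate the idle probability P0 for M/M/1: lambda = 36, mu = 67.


P0 = 1 - rho = 1 - 36/67 = 0.4627

0.4627


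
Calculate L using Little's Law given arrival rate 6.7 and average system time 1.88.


L = lambda * W = 6.7 * 1.88 = 12.6

12.6


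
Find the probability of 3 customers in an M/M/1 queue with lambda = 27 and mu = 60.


rho = 27/60; P(n) = (1-rho)*rho^n = (1-27/60)*(27/60)^3 = 0.0501

0.0501


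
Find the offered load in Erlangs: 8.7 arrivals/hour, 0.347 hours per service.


Offered load a = lambda * E[S] = 8.7 * 0.347 = 3.02 Erlangs

3.02 Erlangs


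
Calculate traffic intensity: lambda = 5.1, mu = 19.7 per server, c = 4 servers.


rho = lambda / (c * mu) = 5.1 / (4 * 19.7) = 0.0647

0.0647


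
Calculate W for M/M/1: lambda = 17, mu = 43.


W = 1/(mu - lambda) = 1/(43 - 17) = 0.0385 hours

0.0385 hours


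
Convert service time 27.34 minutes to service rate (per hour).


mu = 60 / avg_service_time = 60 / 27.34 = 2.19 per hour

2.19 per hour


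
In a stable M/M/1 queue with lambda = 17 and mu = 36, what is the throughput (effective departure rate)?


For a stable queue (lambda < mu), throughput = lambda = 17 per hour

17 per hour


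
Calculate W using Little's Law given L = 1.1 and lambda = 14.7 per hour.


W = L / lambda = 1.1 / 14.7 = 0.0748 hours

0.0748 hours


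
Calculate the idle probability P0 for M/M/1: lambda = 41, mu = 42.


P0 = 1 - rho = 1 - 41/42 = 0.0238

0.0238


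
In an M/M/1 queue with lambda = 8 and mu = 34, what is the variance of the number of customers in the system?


rho = 8/34; Var(N) = rho/(1-rho)^2 = 0.4

0.4


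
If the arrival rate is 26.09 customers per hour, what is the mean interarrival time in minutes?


Mean interarrival time = 60/lambda = 60/26.09 = 2.3 minutes

2.3 minutes


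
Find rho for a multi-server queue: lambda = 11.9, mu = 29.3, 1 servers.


rho = lambda / (c * mu) = 11.9 / (1 * 29.3) = 0.4061

0.4061


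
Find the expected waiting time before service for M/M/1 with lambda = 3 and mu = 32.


rho = 3/32; Wq = rho/(mu - lambda) = 0.0032 hours

0.0032 hours


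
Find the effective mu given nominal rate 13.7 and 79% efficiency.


Effective rate = mu * efficiency = 13.7 * 0.79 = 10.82 per hour

10.82 per hour


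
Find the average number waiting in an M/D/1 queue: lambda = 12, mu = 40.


M/D/1: Lq = rho^2 / (2*(1-rho)) where rho = 12/40; Lq = 0.06

0.06


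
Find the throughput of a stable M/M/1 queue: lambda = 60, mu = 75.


For a stable queue (lambda < mu), throughput = lambda = 60 per hour

60 per hour


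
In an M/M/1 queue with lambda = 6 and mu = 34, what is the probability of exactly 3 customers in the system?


rho = 6/34; P(n) = (1-rho)*rho^n = (1-6/34)*(6/34)^3 = 0.0045

0.0045


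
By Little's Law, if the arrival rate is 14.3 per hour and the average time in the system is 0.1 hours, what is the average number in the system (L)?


L = lambda * W = 14.3 * 0.1 = 1.43

1.43


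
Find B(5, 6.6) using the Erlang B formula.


B(N,A) = (A^N/N!) / sum(A^k/k!, k=0..N) with N=5, A=6.6 = 0.4003

0.4003


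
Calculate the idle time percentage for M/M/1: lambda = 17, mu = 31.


Idle fraction = (1 - rho) * 100 = (1 - 17/31) * 100 = 45.2%

45.2%


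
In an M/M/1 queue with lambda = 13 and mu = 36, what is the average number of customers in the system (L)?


rho = 13/36; L = rho/(1-rho) = 0.57

0.57


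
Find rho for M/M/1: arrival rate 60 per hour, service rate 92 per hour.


rho = lambda/mu = 60/92 = 0.6522

0.6522


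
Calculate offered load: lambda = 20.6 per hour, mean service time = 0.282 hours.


Offered load a = lambda * E[S] = 20.6 * 0.282 = 5.81 Erlangs

5.81 Erlangs


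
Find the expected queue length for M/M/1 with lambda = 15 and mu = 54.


rho = 15/54; Lq = rho^2/(1-rho) = 0.11

0.11


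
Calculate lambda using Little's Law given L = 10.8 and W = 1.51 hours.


lambda = L / W = 10.8 / 1.51 = 7.15 per hour

7.15 per hour


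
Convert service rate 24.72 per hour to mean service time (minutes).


Mean service time = 60/mu = 60/24.72 = 2.43 minutes

2.43 minutes


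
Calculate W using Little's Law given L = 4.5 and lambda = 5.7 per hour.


W = L / lambda = 4.5 / 5.7 = 0.7895 hours

0.7895 hours


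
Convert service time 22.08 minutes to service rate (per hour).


mu = 60 / avg_service_time = 60 / 22.08 = 2.72 per hour

2.72 per hour


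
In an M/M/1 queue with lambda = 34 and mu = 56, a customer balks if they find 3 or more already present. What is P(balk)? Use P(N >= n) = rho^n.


P(N >= 3) = rho^3 = (34/56)^3 = 0.2238

0.2238


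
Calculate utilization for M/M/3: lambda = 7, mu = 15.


rho = lambda/(c*mu) = 7/(3*15) = 0.1556

0.1556


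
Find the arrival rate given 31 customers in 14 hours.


lambda = total arrivals / time = 31 / 14 = 2.21 per hour

2.21 per hour


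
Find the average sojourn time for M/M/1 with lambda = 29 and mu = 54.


W = 1/(mu - lambda) = 1/(54 - 29) = 0.04 hours

0.04 hours


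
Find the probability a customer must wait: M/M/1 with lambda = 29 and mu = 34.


P(wait) = rho = lambda/mu = 29/34 = 0.8529

0.8529


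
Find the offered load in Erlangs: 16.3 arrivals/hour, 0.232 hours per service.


Offered load a = lambda * E[S] = 16.3 * 0.232 = 3.78 Erlangs

3.78 Erlangs


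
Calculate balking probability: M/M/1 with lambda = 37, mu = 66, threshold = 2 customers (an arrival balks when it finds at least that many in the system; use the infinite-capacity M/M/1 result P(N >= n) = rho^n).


P(N >= 2) = rho^2 = (37/66)^2 = 0.3143

0.3143


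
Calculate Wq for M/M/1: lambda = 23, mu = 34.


rho = 23/34; Wq = rho/(mu - lambda) = 0.0615 hours

0.0615 hours


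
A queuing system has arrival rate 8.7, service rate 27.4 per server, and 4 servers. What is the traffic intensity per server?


rho = lambda / (c * mu) = 8.7 / (4 * 27.4) = 0.0794

0.0794


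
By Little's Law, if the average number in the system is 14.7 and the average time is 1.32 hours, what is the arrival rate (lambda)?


lambda = L / W = 14.7 / 1.32 = 11.14 per hour

11.14 per hour


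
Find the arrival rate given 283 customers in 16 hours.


lambda = total arrivals / time = 283 / 16 = 17.69 per hour

17.69 per hour


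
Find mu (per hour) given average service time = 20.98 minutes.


mu = 60 / avg_service_time = 60 / 20.98 = 2.86 per hour

2.86 per hour


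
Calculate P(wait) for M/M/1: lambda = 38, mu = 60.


P(wait) = rho = lambda/mu = 38/60 = 0.6333

0.6333


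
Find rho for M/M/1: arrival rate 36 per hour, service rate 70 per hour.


rho = lambda/mu = 36/70 = 0.5143

0.5143


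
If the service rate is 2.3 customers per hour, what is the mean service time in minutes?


Mean service time = 60/mu = 60/2.3 = 26.09 minutes

26.09 minutes


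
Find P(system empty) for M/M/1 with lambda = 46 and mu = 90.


P0 = 1 - rho = 1 - 46/90 = 0.4889

0.4889


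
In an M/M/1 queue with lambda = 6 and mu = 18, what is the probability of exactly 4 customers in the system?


rho = 6/18; P(n) = (1-rho)*rho^n = (1-6/18)*(6/18)^4 = 0.0082

0.0082


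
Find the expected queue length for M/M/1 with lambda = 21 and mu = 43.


rho = 21/43; Lq = rho^2/(1-rho) = 0.47

0.47


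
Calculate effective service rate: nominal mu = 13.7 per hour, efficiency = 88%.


Effective rate = mu * efficiency = 13.7 * 0.88 = 12.06 per hour

12.06 per hour


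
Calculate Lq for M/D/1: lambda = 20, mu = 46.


M/D/1: Lq = rho^2 / (2*(1-rho)) where rho = 20/46; Lq = 0.17

0.17


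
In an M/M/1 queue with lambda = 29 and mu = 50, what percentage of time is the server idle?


Idle fraction = (1 - rho) * 100 = (1 - 29/50) * 100 = 42.0%

42.0%


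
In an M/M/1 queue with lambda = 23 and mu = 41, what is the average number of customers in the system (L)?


rho = 23/41; L = rho/(1-rho) = 1.28

1.28


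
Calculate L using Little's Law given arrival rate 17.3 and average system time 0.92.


L = lambda * W = 17.3 * 0.92 = 15.92

15.92


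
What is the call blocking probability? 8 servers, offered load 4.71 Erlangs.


B(N,A) = (A^N/N!) / sum(A^k/k!, k=0..N) with N=8, A=4.71 = 0.057

0.057


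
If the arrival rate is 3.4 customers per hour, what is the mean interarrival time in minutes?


Mean interarrival time = 60/lambda = 60/3.4 = 17.65 minutes

17.65 minutes


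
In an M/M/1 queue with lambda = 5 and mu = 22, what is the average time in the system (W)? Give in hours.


W = 1/(mu - lambda) = 1/(22 - 5) = 0.0588 hours

0.0588 hours


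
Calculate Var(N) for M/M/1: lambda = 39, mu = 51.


rho = 39/51; Var(N) = rho/(1-rho)^2 = 13.81

13.81


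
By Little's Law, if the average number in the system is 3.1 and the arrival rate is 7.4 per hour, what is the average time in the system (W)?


W = L / lambda = 3.1 / 7.4 = 0.4189 hours

0.4189 hours


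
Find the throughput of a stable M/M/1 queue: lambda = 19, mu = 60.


For a stable queue (lambda < mu), throughput = lambda = 19 per hour

19 per hour


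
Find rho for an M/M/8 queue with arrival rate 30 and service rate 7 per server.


rho = lambda/(c*mu) = 30/(8*7) = 0.5357

0.5357


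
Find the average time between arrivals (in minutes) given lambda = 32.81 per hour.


Mean interarrival time = 60/lambda = 60/32.81 = 1.83 minutes

1.83 minutes


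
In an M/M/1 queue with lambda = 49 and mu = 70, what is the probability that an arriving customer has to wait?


P(wait) = rho = lambda/mu = 49/70 = 0.7

0.7


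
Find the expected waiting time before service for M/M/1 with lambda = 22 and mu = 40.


rho = 22/40; Wq = rho/(mu - lambda) = 0.0306 hours

0.0306 hours


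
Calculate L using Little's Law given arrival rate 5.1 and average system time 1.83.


L = lambda * W = 5.1 * 1.83 = 9.33

9.33


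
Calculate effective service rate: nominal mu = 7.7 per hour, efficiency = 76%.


Effective rate = mu * efficiency = 7.7 * 0.76 = 5.85 per hour

5.85 per hour


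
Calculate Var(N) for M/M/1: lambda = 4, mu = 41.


rho = 4/41; Var(N) = rho/(1-rho)^2 = 0.12

0.12


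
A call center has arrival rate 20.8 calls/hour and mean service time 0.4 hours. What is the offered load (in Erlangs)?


Offered load a = lambda * E[S] = 20.8 * 0.4 = 8.32 Erlangs

8.32 Erlangs


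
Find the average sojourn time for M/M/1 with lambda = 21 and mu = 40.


W = 1/(mu - lambda) = 1/(40 - 21) = 0.0526 hours

0.0526 hours


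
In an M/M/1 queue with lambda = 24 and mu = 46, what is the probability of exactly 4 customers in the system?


rho = 24/46; P(n) = (1-rho)*rho^n = (1-24/46)*(24/46)^4 = 0.0354

0.0354


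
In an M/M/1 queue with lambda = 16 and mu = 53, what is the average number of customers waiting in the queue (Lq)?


rho = 16/53; Lq = rho^2/(1-rho) = 0.13

0.13


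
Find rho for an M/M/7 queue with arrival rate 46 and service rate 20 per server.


rho = lambda/(c*mu) = 46/(7*20) = 0.3286

0.3286


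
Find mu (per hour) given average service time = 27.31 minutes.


mu = 60 / avg_service_time = 60 / 27.31 = 2.2 per hour

2.2 per hour


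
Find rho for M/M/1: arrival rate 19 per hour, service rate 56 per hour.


rho = lambda/mu = 19/56 = 0.3393

0.3393


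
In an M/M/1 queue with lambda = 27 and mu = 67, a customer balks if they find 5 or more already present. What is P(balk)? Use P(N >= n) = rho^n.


P(N >= 5) = rho^5 = (27/67)^5 = 0.0106

0.0106


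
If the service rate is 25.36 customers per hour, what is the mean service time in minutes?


Mean service time = 60/mu = 60/25.36 = 2.37 minutes

2.37 minutes


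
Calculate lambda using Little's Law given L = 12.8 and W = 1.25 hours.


lambda = L / W = 12.8 / 1.25 = 10.24 per hour

10.24 per hour


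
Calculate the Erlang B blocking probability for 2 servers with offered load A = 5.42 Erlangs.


B(N,A) = (A^N/N!) / sum(A^k/k!, k=0..N) with N=2, A=5.42 = 0.6959

0.6959


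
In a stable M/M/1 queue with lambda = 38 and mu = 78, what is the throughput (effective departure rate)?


For a stable queue (lambda < mu), throughput = lambda = 38 per hour

38 per hour


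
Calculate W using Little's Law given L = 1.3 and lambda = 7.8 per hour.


W = L / lambda = 1.3 / 7.8 = 0.1667 hours

0.1667 hours


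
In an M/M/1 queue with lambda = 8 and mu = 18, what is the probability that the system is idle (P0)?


P0 = 1 - rho = 1 - 8/18 = 0.5556

0.5556


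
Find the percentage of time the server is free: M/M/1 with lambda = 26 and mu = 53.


Idle fraction = (1 - rho) * 100 = (1 - 26/53) * 100 = 50.9%

50.9%


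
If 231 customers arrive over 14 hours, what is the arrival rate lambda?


lambda = total arrivals / time = 231 / 14 = 16.5 per hour

16.5 per hour


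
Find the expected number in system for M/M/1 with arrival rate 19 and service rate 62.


rho = 19/62; L = rho/(1-rho) = 0.44

0.44


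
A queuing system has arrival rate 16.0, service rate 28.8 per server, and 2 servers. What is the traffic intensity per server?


rho = lambda / (c * mu) = 16.0 / (2 * 28.8) = 0.2778

0.2778


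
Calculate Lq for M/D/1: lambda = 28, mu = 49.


M/D/1: Lq = rho^2 / (2*(1-rho)) where rho = 28/49; Lq = 0.38

0.38


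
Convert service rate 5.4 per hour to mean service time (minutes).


Mean service time = 60/mu = 60/5.4 = 11.11 minutes

11.11 minutes


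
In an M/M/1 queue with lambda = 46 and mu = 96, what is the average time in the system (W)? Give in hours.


W = 1/(mu - lambda) = 1/(96 - 46) = 0.02 hours

0.02 hours


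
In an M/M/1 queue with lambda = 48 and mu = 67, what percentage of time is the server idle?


Idle fraction = (1 - rho) * 100 = (1 - 48/67) * 100 = 28.4%

28.4%


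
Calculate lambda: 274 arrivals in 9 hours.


lambda = total arrivals / time = 274 / 9 = 30.44 per hour

30.44 per hour


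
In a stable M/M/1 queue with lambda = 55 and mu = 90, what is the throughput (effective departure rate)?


For a stable queue (lambda < mu), throughput = lambda = 55 per hour

55 per hour


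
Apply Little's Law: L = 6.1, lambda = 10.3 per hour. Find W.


W = L / lambda = 6.1 / 10.3 = 0.5922 hours

0.5922 hours


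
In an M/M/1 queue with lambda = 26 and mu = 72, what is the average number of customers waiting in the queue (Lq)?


rho = 26/72; Lq = rho^2/(1-rho) = 0.2

0.2


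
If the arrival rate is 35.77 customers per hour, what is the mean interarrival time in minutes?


Mean interarrival time = 60/lambda = 60/35.77 = 1.68 minutes

1.68 minutes


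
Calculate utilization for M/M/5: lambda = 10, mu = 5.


rho = lambda/(c*mu) = 10/(5*5) = 0.4

0.4


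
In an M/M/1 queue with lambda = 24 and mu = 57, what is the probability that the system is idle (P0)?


P0 = 1 - rho = 1 - 24/57 = 0.5789

0.5789


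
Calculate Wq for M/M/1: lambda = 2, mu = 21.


rho = 2/21; Wq = rho/(mu - lambda) = 0.005 hours

0.005 hours


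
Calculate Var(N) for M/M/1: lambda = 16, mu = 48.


rho = 16/48; Var(N) = rho/(1-rho)^2 = 0.75

0.75


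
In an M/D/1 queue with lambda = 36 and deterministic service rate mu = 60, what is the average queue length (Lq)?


M/D/1: Lq = rho^2 / (2*(1-rho)) where rho = 36/60; Lq = 0.45

0.45


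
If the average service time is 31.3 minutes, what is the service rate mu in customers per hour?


mu = 60 / avg_service_time = 60 / 31.3 = 1.92 per hour

1.92 per hour


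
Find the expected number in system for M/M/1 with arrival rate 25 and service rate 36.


rho = 25/36; L = rho/(1-rho) = 2.27

2.27


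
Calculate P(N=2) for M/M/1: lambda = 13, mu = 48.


rho = 13/48; P(n) = (1-rho)*rho^n = (1-13/48)*(13/48)^2 = 0.0535

0.0535


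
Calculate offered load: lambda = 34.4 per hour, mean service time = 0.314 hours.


Offered load a = lambda * E[S] = 34.4 * 0.314 = 10.8 Erlangs

10.8 Erlangs


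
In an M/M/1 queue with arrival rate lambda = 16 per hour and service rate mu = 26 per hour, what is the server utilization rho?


rho = lambda/mu = 16/26 = 0.6154

0.6154


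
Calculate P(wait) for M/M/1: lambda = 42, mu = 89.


P(wait) = rho = lambda/mu = 42/89 = 0.4719

0.4719


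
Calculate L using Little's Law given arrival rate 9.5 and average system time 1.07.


L = lambda * W = 9.5 * 1.07 = 10.17

10.17


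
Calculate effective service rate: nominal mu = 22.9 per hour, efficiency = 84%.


Effective rate = mu * efficiency = 22.9 * 0.84 = 19.24 per hour

19.24 per hour


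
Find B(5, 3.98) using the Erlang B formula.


B(N,A) = (A^N/N!) / sum(A^k/k!, k=0..N) with N=5, A=3.98 = 0.1973

0.1973


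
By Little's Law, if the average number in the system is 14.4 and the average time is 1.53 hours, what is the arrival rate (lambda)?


lambda = L / W = 14.4 / 1.53 = 9.41 per hour

9.41 per hour


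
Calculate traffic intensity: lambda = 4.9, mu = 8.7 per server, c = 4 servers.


rho = lambda / (c * mu) = 4.9 / (4 * 8.7) = 0.1408

0.1408


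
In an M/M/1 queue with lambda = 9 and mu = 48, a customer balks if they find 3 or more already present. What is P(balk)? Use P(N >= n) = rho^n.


P(N >= 3) = rho^3 = (9/48)^3 = 0.0066

0.0066


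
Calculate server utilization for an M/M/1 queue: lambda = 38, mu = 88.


rho = lambda/mu = 38/88 = 0.4318

0.4318


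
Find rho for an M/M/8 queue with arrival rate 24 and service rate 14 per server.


rho = lambda/(c*mu) = 24/(8*14) = 0.2143

0.2143


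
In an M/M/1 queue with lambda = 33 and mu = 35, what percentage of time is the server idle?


Idle fraction = (1 - rho) * 100 = (1 - 33/35) * 100 = 5.7%

5.7%


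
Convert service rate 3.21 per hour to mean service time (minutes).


Mean service time = 60/mu = 60/3.21 = 18.69 minutes

18.69 minutes


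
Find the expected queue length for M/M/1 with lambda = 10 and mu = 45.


rho = 10/45; Lq = rho^2/(1-rho) = 0.06

0.06


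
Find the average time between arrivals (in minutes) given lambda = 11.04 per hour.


Mean interarrival time = 60/lambda = 60/11.04 = 5.43 minutes

5.43 minutes


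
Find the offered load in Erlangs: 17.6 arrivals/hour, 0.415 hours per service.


Offered load a = lambda * E[S] = 17.6 * 0.415 = 7.3 Erlangs

7.3 Erlangs


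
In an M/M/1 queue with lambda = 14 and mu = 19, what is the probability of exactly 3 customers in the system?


rho = 14/19; P(n) = (1-rho)*rho^n = (1-14/19)*(14/19)^3 = 0.1053

0.1053


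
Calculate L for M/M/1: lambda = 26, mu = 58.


rho = 26/58; L = rho/(1-rho) = 0.81

0.81


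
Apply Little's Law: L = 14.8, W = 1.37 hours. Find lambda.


lambda = L / W = 14.8 / 1.37 = 10.8 per hour

10.8 per hour


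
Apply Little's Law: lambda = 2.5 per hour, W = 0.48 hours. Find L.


L = lambda * W = 2.5 * 0.48 = 1.2

1.2


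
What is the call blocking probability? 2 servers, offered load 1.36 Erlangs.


B(N,A) = (A^N/N!) / sum(A^k/k!, k=0..N) with N=2, A=1.36 = 0.2815

0.2815


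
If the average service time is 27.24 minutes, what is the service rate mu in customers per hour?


mu = 60 / avg_service_time = 60 / 27.24 = 2.2 per hour

2.2 per hour


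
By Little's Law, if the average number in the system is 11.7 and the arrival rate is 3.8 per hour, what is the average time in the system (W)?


W = L / lambda = 11.7 / 3.8 = 3.0789 hours

3.0789 hours


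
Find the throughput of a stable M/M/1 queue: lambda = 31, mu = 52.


For a stable queue (lambda < mu), throughput = lambda = 31 per hour

31 per hour


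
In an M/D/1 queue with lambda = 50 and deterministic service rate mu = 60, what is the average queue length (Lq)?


M/D/1: Lq = rho^2 / (2*(1-rho)) where rho = 50/60; Lq = 2.08

2.08


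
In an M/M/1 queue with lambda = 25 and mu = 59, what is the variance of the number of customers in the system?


rho = 25/59; Var(N) = rho/(1-rho)^2 = 1.28

1.28


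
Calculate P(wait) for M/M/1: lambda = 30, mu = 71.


P(wait) = rho = lambda/mu = 30/71 = 0.4225

0.4225


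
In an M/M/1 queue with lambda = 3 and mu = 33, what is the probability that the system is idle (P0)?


P0 = 1 - rho = 1 - 3/33 = 0.9091

0.9091


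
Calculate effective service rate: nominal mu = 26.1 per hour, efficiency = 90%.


Effective rate = mu * efficiency = 26.1 * 0.9 = 23.49 per hour

23.49 per hour


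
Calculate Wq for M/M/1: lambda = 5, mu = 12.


rho = 5/12; Wq = rho/(mu - lambda) = 0.0595 hours

0.0595 hours


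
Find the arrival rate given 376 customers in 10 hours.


lambda = total arrivals / time = 376 / 10 = 37.6 per hour

37.6 per hour


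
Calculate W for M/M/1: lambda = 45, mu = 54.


W = 1/(mu - lambda) = 1/(54 - 45) = 0.1111 hours

0.1111 hours


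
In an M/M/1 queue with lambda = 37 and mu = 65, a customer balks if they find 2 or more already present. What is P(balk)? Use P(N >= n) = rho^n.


P(N >= 2) = rho^2 = (37/65)^2 = 0.324

0.324


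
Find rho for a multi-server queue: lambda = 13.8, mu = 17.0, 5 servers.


rho = lambda / (c * mu) = 13.8 / (5 * 17.0) = 0.1624

0.1624


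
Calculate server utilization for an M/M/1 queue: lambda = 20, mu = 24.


rho = lambda/mu = 20/24 = 0.8333

0.8333


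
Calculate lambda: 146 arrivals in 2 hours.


lambda = total arrivals / time = 146 / 2 = 73.0 per hour

73.0 per hour


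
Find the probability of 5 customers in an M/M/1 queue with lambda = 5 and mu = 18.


rho = 5/18; P(n) = (1-rho)*rho^n = (1-5/18)*(5/18)^5 = 0.0012

0.0012


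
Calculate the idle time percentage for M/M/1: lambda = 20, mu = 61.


Idle fraction = (1 - rho) * 100 = (1 - 20/61) * 100 = 67.2%

67.2%


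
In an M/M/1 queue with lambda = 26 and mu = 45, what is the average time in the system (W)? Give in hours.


W = 1/(mu - lambda) = 1/(45 - 26) = 0.0526 hours

0.0526 hours


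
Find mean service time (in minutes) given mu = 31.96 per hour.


Mean service time = 60/mu = 60/31.96 = 1.88 minutes

1.88 minutes


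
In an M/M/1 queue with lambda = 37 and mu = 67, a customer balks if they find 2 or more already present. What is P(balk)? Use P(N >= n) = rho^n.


P(N >= 2) = rho^2 = (37/67)^2 = 0.305

0.305


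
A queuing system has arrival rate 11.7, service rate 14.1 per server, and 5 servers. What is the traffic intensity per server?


rho = lambda / (c * mu) = 11.7 / (5 * 14.1) = 0.166

0.166


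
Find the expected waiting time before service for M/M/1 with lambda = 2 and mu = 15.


rho = 2/15; Wq = rho/(mu - lambda) = 0.0103 hours

0.0103 hours


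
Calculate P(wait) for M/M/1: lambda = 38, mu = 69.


P(wait) = rho = lambda/mu = 38/69 = 0.5507

0.5507


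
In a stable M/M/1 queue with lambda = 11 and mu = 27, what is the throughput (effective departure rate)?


For a stable queue (lambda < mu), throughput = lambda = 11 per hour

11 per hour


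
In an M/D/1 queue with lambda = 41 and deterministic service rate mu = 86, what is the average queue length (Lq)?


M/D/1: Lq = rho^2 / (2*(1-rho)) where rho = 41/86; Lq = 0.22

0.22


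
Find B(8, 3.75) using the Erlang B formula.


B(N,A) = (A^N/N!) / sum(A^k/k!, k=0..N) with N=8, A=3.75 = 0.0232

0.0232


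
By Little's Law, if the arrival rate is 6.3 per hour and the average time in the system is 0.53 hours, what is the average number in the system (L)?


L = lambda * W = 6.3 * 0.53 = 3.34

3.34


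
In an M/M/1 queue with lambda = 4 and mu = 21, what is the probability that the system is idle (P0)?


P0 = 1 - rho = 1 - 4/21 = 0.8095

0.8095


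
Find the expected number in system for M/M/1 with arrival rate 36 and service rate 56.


rho = 36/56; L = rho/(1-rho) = 1.8

1.8


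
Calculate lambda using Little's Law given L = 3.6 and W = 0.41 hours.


lambda = L / W = 3.6 / 0.41 = 8.78 per hour

8.78 per hour


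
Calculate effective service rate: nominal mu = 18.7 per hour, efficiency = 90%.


Effective rate = mu * efficiency = 18.7 * 0.9 = 16.83 per hour

16.83 per hour


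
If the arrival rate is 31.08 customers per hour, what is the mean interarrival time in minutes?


Mean interarrival time = 60/lambda = 60/31.08 = 1.93 minutes

1.93 minutes


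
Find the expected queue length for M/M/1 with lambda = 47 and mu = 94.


rho = 47/94; Lq = rho^2/(1-rho) = 0.5

0.5


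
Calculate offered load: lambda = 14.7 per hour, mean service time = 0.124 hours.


Offered load a = lambda * E[S] = 14.7 * 0.124 = 1.82 Erlangs

1.82 Erlangs


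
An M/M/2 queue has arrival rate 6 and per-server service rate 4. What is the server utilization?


rho = lambda/(c*mu) = 6/(2*4) = 0.75

0.75


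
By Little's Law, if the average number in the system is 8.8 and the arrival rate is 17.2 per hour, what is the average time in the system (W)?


W = L / lambda = 8.8 / 17.2 = 0.5116 hours

0.5116 hours


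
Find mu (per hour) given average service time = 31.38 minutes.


mu = 60 / avg_service_time = 60 / 31.38 = 1.91 per hour

1.91 per hour


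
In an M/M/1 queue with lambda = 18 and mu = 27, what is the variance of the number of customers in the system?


rho = 18/27; Var(N) = rho/(1-rho)^2 = 6.0

6.0


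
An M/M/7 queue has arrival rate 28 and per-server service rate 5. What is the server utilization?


rho = lambda/(c*mu) = 28/(7*5) = 0.8

0.8


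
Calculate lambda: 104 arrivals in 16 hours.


lambda = total arrivals / time = 104 / 16 = 6.5 per hour

6.5 per hour


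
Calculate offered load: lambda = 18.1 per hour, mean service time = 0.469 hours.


Offered load a = lambda * E[S] = 18.1 * 0.469 = 8.49 Erlangs

8.49 Erlangs


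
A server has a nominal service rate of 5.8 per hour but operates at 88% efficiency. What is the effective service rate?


Effective rate = mu * efficiency = 5.8 * 0.88 = 5.1 per hour

5.1 per hour


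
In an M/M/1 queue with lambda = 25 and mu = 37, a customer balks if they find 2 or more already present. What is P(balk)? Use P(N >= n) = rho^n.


P(N >= 2) = rho^2 = (25/37)^2 = 0.4565

0.4565


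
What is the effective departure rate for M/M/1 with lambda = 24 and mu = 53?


For a stable queue (lambda < mu), throughput = lambda = 24 per hour

24 per hour


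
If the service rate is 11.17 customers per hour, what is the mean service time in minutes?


Mean service time = 60/mu = 60/11.17 = 5.37 minutes

5.37 minutes


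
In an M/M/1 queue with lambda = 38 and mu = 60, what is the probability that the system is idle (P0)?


P0 = 1 - rho = 1 - 38/60 = 0.3667

0.3667


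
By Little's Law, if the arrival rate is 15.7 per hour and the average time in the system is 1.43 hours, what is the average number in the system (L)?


L = lambda * W = 15.7 * 1.43 = 22.45

22.45


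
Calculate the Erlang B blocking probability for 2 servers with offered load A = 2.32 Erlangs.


B(N,A) = (A^N/N!) / sum(A^k/k!, k=0..N) with N=2, A=2.32 = 0.4477

0.4477


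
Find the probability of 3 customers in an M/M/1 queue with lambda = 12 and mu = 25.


rho = 12/25; P(n) = (1-rho)*rho^n = (1-12/25)*(12/25)^3 = 0.0575

0.0575


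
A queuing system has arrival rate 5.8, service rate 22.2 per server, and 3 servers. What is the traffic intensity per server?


rho = lambda / (c * mu) = 5.8 / (3 * 22.2) = 0.0871

0.0871


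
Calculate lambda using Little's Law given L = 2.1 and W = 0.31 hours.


lambda = L / W = 2.1 / 0.31 = 6.77 per hour

6.77 per hour


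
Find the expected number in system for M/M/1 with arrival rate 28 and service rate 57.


rho = 28/57; L = rho/(1-rho) = 0.97

0.97


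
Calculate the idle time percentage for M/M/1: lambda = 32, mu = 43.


Idle fraction = (1 - rho) * 100 = (1 - 32/43) * 100 = 25.6%

25.6%


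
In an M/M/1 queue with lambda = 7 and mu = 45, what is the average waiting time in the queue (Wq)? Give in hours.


rho = 7/45; Wq = rho/(mu - lambda) = 0.0041 hours

0.0041 hours


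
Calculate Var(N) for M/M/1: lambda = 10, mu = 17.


rho = 10/17; Var(N) = rho/(1-rho)^2 = 3.47

3.47


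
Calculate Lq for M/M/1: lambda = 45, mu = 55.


rho = 45/55; Lq = rho^2/(1-rho) = 3.68

3.68


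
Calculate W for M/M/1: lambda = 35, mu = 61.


W = 1/(mu - lambda) = 1/(61 - 35) = 0.0385 hours

0.0385 hours


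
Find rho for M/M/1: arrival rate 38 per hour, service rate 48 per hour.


rho = lambda/mu = 38/48 = 0.7917

0.7917


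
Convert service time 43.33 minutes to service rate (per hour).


mu = 60 / avg_service_time = 60 / 43.33 = 1.38 per hour

1.38 per hour


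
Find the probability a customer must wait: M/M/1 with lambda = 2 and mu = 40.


P(wait) = rho = lambda/mu = 2/40 = 0.05

0.05


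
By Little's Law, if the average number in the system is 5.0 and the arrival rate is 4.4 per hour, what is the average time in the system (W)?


W = L / lambda = 5.0 / 4.4 = 1.1364 hours

1.1364 hours


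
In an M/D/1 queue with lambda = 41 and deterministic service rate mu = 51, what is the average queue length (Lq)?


M/D/1: Lq = rho^2 / (2*(1-rho)) where rho = 41/51; Lq = 1.65

1.65


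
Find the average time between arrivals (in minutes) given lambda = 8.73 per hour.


Mean interarrival time = 60/lambda = 60/8.73 = 6.87 minutes

6.87 minutes


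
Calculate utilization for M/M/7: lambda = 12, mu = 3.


rho = lambda/(c*mu) = 12/(7*3) = 0.5714

0.5714


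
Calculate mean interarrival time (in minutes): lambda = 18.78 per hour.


Mean interarrival time = 60/lambda = 60/18.78 = 3.19 minutes

3.19 minutes


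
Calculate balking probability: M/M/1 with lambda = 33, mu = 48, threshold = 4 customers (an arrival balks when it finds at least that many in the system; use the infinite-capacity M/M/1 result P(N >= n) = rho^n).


P(N >= 4) = rho^4 = (33/48)^4 = 0.2234

0.2234


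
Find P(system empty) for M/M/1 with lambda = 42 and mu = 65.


P0 = 1 - rho = 1 - 42/65 = 0.3538

0.3538


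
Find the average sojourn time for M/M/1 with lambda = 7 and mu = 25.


W = 1/(mu - lambda) = 1/(25 - 7) = 0.0556 hours

0.0556 hours


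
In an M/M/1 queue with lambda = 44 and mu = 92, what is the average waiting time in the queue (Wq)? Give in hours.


rho = 44/92; Wq = rho/(mu - lambda) = 0.01 hours

0.01 hours
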